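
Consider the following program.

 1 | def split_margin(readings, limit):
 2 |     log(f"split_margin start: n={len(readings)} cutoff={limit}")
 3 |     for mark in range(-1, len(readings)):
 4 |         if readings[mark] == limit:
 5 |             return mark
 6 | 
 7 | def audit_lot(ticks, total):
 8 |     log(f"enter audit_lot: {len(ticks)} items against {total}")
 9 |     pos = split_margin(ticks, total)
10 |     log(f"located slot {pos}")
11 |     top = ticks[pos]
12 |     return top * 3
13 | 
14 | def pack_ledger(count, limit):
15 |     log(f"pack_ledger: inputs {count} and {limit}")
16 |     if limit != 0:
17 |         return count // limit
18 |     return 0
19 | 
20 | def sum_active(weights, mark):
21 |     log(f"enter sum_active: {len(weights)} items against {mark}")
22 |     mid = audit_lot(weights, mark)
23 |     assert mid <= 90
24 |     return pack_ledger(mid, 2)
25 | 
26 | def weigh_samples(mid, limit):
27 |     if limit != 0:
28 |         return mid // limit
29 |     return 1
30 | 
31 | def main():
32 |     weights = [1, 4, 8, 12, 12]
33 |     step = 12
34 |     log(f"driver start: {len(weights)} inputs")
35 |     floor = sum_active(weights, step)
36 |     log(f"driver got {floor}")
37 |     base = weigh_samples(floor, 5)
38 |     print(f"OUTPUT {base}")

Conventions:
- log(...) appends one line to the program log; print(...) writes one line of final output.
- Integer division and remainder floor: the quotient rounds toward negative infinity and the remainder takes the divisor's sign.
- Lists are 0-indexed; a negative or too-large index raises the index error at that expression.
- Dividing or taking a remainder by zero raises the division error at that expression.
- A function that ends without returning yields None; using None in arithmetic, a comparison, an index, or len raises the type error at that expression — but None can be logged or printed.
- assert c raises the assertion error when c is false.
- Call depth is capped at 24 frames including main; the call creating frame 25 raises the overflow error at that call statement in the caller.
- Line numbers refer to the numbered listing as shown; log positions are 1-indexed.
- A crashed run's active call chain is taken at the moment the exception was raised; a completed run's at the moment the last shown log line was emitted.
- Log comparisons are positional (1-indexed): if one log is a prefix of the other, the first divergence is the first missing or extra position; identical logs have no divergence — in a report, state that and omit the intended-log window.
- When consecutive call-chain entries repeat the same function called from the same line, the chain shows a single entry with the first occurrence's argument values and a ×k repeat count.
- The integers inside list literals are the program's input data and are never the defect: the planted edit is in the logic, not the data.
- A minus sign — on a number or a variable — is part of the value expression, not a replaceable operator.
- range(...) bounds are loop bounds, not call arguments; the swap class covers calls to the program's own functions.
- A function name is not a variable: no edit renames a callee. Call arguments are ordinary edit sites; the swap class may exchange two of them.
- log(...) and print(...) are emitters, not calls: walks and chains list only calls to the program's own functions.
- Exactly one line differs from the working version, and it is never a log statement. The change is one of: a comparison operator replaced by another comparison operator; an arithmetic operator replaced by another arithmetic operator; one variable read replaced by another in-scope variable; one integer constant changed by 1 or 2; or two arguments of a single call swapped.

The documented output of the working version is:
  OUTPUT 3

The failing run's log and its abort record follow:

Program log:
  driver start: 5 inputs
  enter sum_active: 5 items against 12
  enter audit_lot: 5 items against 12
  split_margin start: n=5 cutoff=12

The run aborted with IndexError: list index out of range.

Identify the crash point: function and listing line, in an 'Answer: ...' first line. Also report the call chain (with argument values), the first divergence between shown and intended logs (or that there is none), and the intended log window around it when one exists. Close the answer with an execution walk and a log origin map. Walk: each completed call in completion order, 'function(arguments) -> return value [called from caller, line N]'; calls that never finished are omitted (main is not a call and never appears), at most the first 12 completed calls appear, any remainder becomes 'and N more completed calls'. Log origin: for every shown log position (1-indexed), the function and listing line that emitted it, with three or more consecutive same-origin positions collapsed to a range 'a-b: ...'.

Answer: the error was raised in split_margin, line 4.
The tell: Only 4 log lines were emitted before the run died; the intended continuation was 'located slot 3'.
Call chain: main -> sum_active([1, 4, 8, 12, 12], 12) (called at line 35) -> audit_lot([1, 4, 8, 12, 12], 12) (called at line 22) -> split_margin([1, 4, 8, 12, 12], 12) (called at line 9).
First divergence: position 5 — the faulty run's log ends after 4 lines; the working version continues with 'located slot 3'.
Intended log window:
  3: enter audit_lot: 5 items against 12
  4: split_margin start: n=5 cutoff=12
  5: located slot 3
  6: pack_ledger: inputs 36 and 2
Execution walk:
  (no call completed)
Origin of each log line:
  1: emitted by main (line 34)
  2: emitted by sum_active (line 21)
  3: emitted by audit_lot (line 8)
  4: emitted by split_margin (line 2)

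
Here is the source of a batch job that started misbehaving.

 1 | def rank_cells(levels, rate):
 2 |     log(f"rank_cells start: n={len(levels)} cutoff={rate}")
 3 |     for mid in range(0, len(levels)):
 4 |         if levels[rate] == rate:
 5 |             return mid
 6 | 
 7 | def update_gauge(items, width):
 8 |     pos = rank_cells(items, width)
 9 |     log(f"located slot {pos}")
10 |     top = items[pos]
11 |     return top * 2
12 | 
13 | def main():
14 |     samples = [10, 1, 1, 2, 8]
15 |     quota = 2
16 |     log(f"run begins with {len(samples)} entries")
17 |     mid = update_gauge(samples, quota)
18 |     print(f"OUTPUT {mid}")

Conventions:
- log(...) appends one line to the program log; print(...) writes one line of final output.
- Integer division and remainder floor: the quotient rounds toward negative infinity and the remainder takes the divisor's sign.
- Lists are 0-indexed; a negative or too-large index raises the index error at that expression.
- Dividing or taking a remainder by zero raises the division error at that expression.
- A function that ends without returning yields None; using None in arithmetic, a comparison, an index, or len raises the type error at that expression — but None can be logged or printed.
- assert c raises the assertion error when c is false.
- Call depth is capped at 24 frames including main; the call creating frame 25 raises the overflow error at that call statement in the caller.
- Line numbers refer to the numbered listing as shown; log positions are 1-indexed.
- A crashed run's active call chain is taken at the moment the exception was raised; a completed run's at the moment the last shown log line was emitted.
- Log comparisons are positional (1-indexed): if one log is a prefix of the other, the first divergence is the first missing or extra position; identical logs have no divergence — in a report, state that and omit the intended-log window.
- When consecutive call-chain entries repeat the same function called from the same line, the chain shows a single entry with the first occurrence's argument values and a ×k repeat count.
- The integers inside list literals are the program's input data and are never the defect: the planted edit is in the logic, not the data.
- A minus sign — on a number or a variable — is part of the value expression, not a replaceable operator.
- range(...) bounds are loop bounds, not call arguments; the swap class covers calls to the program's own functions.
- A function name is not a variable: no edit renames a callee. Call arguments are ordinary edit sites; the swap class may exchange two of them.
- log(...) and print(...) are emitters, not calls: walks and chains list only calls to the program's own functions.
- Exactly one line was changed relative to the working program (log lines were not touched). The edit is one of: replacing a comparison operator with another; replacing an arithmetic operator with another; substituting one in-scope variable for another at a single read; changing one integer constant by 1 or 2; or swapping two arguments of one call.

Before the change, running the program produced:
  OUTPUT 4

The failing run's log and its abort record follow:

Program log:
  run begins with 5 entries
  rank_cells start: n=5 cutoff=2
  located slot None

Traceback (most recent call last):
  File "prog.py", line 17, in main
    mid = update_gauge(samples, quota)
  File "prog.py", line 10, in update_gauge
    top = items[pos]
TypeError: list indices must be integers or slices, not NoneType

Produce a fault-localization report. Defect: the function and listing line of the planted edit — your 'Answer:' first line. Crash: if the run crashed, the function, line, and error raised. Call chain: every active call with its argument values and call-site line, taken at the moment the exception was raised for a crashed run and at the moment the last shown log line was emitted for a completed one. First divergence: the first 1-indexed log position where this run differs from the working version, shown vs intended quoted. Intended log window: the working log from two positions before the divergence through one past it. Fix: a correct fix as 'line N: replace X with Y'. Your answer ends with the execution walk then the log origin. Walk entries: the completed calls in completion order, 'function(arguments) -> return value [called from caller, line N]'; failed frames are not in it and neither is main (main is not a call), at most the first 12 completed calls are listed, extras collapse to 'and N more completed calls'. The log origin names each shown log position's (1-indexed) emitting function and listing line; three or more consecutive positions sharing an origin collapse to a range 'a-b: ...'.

Answer: the defect is in rank_cells at line 4.
Key fact: The earliest visible damage is log position 3 — 'located slot None' rather than the intended 'located slot 3'.
Crash: update_gauge, line 10, TypeError.
Call chain: main -> update_gauge([10, 1, 1, 2, 8], 2) (called at line 17).
First divergence: position 3; shown 'located slot None' vs intended 'located slot 3'.
Intended log window:
  1: run begins with 5 entries
  2: rank_cells start: n=5 cutoff=2
  3: located slot 3
Execution walk:
  rank_cells([10, 1, 1, 2, 8], 2) -> None  [called from update_gauge, line 8]
Origin of each log line:
  1 — main, line 16
  2 — rank_cells, line 2
  3 — update_gauge, line 9
A correct fix: line 4: replace `levels[rate]` with `levels[mid]`.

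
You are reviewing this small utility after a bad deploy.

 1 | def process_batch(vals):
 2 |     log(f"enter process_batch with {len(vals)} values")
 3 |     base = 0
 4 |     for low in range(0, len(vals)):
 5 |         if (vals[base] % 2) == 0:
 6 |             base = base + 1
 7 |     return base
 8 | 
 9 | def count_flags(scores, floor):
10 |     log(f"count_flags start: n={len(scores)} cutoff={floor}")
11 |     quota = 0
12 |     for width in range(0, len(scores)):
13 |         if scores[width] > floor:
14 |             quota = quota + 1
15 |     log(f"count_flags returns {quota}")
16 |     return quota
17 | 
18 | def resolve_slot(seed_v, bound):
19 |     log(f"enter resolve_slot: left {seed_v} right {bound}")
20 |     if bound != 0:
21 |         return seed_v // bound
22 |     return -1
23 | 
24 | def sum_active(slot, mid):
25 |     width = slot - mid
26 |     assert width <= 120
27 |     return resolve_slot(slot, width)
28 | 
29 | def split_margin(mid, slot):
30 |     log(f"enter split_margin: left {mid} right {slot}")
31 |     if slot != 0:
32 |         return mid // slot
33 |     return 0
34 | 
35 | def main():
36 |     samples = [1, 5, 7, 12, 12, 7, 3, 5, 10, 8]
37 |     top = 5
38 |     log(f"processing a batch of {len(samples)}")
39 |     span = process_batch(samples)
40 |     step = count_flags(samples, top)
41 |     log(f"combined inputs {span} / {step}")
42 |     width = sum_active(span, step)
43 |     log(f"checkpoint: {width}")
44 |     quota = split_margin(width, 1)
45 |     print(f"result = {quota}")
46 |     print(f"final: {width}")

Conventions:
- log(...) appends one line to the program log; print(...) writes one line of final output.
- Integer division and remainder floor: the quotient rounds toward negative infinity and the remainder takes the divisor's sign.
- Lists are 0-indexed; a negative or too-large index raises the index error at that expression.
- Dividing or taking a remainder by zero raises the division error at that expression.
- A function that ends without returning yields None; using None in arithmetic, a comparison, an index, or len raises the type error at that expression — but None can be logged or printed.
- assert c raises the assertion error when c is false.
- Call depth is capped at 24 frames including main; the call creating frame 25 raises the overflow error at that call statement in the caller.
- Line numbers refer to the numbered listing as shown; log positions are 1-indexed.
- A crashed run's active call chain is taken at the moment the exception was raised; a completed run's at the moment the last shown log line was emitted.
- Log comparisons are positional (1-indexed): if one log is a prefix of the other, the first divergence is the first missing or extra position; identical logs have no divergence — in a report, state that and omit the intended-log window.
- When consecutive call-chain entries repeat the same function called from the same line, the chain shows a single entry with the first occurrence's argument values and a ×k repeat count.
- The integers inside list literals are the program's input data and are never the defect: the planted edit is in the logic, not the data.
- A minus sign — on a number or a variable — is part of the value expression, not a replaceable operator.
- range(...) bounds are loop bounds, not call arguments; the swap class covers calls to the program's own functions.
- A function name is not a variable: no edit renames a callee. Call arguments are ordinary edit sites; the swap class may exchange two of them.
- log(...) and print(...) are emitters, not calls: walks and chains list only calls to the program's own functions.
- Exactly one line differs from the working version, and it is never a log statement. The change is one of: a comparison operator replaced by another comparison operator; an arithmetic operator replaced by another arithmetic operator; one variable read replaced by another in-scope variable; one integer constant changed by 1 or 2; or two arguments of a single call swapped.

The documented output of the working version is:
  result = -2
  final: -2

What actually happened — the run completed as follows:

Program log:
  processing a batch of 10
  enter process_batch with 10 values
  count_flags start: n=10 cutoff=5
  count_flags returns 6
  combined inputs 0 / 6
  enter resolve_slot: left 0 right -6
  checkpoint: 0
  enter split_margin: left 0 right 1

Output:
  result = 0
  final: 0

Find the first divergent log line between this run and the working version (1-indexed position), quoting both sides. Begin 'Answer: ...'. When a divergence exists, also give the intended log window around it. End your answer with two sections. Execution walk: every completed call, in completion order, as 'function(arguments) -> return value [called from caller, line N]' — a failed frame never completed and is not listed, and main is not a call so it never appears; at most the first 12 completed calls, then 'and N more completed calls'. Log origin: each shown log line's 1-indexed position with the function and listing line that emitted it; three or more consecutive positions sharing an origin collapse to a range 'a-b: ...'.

Answer: position 5 — shown 'combined inputs 0 / 6', intended 'combined inputs 4 / 6'.
Intended log window:
  3: count_flags start: n=10 cutoff=5
  4: count_flags returns 6
  5: combined inputs 4 / 6
  6: enter resolve_slot: left 4 right -2
Execution walk:
  process_batch([1, 5, 7, 12, 12, 7, 3, 5, 10, 8]) -> 0  [called from main, line 39]
  count_flags([1, 5, 7, 12, 12, 7, 3, 5, 10, 8], 5) -> 6  [called from main, line 40]
  resolve_slot(0, -6) -> 0  [called from sum_active, line 27]
  sum_active(0, 6) -> 0  [called from main, line 42]
  split_margin(0, 1) -> 0  [called from main, line 44]
Log origin:
  1: logged in main at line 38
  2: logged in process_batch at line 2
  3: logged in count_flags at line 10
  4: logged in count_flags at line 15
  5: logged in main at line 41
  6: logged in resolve_slot at line 19
  7: logged in main at line 43
  8: logged in split_margin at line 30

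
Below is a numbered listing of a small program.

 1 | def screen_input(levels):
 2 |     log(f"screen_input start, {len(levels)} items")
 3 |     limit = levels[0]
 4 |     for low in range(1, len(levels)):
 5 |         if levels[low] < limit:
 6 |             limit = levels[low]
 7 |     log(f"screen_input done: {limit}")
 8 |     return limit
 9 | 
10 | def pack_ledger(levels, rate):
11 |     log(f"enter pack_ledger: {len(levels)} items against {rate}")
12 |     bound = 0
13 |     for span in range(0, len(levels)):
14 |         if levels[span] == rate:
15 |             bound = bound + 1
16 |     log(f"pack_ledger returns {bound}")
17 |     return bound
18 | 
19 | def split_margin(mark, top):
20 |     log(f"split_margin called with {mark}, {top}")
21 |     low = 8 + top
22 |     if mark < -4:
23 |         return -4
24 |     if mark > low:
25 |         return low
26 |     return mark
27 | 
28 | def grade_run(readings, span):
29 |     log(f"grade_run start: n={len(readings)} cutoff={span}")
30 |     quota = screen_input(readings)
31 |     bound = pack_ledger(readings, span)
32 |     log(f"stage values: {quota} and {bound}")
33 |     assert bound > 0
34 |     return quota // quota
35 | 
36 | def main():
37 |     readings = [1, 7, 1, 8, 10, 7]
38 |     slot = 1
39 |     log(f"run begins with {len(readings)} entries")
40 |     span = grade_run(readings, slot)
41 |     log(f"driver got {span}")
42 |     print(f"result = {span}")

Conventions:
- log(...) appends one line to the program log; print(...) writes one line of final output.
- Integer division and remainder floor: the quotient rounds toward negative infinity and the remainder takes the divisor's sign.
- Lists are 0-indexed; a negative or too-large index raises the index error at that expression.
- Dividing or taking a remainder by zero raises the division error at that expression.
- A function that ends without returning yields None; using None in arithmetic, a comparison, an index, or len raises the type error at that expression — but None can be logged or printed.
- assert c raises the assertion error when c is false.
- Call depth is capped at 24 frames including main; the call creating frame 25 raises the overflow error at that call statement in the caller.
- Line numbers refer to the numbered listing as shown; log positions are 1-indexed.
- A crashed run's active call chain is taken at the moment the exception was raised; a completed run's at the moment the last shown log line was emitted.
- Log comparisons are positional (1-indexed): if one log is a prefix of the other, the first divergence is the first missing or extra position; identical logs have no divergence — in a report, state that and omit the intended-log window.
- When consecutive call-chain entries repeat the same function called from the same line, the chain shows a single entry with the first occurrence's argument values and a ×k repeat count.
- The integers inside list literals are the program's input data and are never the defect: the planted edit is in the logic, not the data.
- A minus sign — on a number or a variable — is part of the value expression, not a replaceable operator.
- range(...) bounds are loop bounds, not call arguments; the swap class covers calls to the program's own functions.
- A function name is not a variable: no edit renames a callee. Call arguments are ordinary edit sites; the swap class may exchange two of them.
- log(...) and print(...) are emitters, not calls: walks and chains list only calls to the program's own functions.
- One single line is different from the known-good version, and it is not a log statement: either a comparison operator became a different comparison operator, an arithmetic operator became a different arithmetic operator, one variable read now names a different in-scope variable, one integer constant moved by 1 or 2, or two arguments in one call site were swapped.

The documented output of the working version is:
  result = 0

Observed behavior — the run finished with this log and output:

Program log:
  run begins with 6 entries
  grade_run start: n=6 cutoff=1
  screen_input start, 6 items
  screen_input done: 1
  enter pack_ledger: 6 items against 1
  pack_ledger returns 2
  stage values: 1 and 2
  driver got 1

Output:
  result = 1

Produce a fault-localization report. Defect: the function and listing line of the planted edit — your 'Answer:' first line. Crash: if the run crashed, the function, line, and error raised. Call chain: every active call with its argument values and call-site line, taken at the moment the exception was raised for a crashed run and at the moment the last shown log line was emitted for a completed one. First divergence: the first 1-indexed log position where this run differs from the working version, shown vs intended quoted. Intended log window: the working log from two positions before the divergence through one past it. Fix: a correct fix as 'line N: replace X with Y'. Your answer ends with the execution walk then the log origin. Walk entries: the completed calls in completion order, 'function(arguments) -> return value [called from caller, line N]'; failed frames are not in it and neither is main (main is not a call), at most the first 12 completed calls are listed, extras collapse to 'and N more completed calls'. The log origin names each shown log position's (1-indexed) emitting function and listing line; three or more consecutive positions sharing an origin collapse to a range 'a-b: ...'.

Answer: the defect is in grade_run at line 34.
Key observation: The log first diverges at position 8: the faulty run prints 'driver got 1' where the working version prints 'driver got 0'.
Call chain: main.
First divergence: position 8 — the shown line 'driver got 1' should read 'driver got 0'.
Intended log window:
  6: pack_ledger returns 2
  7: stage values: 1 and 2
  8: driver got 0
Execution walk:
  screen_input([1, 7, 1, 8, 10, 7]) -> 1  [called from grade_run, line 30]
  pack_ledger([1, 7, 1, 8, 10, 7], 1) -> 2  [called from grade_run, line 31]
  grade_run([1, 7, 1, 8, 10, 7], 1) -> 1  [called from main, line 40]
Log origin:
  1: from main, line 39
  2: from grade_run, line 29
  3: from screen_input, line 2
  4: from screen_input, line 7
  5: from pack_ledger, line 11
  6: from pack_ledger, line 16
  7: from grade_run, line 32
  8: from main, line 41
A correct fix: line 34: replace `quota // quota` with `quota // bound`.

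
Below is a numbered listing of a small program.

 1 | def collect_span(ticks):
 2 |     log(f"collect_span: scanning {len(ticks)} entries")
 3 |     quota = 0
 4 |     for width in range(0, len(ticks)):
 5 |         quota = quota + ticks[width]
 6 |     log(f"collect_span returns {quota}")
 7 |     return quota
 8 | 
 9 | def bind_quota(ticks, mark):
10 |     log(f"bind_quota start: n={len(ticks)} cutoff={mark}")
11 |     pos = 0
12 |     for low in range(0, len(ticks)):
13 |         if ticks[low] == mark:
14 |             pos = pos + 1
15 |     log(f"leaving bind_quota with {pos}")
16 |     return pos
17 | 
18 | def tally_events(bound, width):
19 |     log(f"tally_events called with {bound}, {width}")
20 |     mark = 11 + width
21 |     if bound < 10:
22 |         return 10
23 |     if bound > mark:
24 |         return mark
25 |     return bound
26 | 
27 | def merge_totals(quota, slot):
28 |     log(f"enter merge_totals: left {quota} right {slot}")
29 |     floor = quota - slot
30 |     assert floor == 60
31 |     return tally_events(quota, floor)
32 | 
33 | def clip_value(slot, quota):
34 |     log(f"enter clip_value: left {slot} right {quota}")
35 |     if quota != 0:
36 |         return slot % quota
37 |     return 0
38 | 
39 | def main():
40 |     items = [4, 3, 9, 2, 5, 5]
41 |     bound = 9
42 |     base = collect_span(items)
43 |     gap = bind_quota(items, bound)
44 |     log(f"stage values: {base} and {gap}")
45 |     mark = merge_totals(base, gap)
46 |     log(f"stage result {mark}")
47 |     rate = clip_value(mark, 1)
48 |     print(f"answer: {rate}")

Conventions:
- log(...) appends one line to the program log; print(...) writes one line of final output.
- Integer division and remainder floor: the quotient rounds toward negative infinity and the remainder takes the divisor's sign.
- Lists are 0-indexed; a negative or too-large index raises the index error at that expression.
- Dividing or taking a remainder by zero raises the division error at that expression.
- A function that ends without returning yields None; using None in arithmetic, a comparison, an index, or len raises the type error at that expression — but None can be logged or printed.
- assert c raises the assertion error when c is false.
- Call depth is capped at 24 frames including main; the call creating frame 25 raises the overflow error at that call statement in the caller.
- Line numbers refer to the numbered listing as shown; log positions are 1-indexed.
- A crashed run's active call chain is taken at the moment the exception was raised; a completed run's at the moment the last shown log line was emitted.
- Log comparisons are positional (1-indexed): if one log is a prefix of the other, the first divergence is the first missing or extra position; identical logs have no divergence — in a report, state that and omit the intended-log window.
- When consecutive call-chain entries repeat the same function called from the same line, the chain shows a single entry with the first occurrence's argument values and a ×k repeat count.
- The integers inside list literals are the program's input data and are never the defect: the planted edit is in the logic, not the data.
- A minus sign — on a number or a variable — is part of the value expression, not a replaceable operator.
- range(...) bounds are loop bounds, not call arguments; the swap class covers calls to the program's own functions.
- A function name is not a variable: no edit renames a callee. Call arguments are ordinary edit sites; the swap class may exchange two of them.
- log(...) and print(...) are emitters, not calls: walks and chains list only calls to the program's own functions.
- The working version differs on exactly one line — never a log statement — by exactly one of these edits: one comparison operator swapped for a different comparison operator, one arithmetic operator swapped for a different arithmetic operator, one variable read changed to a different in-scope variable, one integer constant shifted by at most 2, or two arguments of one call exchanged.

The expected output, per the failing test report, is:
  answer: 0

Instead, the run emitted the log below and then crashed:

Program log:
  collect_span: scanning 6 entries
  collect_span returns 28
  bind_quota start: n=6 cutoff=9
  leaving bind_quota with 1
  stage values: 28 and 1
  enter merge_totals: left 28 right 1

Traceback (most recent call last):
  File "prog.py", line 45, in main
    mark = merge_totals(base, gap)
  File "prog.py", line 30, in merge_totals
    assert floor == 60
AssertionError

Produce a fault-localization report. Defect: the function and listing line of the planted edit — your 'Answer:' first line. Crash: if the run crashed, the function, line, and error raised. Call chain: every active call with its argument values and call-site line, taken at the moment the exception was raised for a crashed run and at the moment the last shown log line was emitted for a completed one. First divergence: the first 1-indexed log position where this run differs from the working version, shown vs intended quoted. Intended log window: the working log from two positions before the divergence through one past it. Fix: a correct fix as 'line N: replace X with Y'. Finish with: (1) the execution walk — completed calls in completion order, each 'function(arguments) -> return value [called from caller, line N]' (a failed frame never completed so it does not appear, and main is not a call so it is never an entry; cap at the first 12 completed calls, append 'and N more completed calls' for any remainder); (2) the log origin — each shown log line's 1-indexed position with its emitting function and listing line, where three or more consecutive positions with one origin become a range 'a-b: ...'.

Answer: the defect is in merge_totals at line 30.
Core observation: Only 6 log lines were emitted before the run died; the intended continuation was 'tally_events called with 28, 27'.
Crash: merge_totals, line 30, AssertionError.
Call chain: main -> merge_totals(28, 1) (called at line 45).
First divergence: position 7 (shown log ended at 6 lines; the working version continues: 'tally_events called with 28, 27').
Intended log window:
  5: stage values: 28 and 1
  6: enter merge_totals: left 28 right 1
  7: tally_events called with 28, 27
  8: stage result 28
Execution walk:
  collect_span([4, 3, 9, 2, 5, 5]) -> 28  [called from main, line 42]
  bind_quota([4, 3, 9, 2, 5, 5], 9) -> 1  [called from main, line 43]
Log line origins:
  1: emitted by collect_span (line 2)
  2: emitted by collect_span (line 6)
  3: emitted by bind_quota (line 10)
  4: emitted by bind_quota (line 15)
  5: emitted by main (line 44)
  6: emitted by merge_totals (line 28)
A correct fix: line 30: replace `==` with `<=`.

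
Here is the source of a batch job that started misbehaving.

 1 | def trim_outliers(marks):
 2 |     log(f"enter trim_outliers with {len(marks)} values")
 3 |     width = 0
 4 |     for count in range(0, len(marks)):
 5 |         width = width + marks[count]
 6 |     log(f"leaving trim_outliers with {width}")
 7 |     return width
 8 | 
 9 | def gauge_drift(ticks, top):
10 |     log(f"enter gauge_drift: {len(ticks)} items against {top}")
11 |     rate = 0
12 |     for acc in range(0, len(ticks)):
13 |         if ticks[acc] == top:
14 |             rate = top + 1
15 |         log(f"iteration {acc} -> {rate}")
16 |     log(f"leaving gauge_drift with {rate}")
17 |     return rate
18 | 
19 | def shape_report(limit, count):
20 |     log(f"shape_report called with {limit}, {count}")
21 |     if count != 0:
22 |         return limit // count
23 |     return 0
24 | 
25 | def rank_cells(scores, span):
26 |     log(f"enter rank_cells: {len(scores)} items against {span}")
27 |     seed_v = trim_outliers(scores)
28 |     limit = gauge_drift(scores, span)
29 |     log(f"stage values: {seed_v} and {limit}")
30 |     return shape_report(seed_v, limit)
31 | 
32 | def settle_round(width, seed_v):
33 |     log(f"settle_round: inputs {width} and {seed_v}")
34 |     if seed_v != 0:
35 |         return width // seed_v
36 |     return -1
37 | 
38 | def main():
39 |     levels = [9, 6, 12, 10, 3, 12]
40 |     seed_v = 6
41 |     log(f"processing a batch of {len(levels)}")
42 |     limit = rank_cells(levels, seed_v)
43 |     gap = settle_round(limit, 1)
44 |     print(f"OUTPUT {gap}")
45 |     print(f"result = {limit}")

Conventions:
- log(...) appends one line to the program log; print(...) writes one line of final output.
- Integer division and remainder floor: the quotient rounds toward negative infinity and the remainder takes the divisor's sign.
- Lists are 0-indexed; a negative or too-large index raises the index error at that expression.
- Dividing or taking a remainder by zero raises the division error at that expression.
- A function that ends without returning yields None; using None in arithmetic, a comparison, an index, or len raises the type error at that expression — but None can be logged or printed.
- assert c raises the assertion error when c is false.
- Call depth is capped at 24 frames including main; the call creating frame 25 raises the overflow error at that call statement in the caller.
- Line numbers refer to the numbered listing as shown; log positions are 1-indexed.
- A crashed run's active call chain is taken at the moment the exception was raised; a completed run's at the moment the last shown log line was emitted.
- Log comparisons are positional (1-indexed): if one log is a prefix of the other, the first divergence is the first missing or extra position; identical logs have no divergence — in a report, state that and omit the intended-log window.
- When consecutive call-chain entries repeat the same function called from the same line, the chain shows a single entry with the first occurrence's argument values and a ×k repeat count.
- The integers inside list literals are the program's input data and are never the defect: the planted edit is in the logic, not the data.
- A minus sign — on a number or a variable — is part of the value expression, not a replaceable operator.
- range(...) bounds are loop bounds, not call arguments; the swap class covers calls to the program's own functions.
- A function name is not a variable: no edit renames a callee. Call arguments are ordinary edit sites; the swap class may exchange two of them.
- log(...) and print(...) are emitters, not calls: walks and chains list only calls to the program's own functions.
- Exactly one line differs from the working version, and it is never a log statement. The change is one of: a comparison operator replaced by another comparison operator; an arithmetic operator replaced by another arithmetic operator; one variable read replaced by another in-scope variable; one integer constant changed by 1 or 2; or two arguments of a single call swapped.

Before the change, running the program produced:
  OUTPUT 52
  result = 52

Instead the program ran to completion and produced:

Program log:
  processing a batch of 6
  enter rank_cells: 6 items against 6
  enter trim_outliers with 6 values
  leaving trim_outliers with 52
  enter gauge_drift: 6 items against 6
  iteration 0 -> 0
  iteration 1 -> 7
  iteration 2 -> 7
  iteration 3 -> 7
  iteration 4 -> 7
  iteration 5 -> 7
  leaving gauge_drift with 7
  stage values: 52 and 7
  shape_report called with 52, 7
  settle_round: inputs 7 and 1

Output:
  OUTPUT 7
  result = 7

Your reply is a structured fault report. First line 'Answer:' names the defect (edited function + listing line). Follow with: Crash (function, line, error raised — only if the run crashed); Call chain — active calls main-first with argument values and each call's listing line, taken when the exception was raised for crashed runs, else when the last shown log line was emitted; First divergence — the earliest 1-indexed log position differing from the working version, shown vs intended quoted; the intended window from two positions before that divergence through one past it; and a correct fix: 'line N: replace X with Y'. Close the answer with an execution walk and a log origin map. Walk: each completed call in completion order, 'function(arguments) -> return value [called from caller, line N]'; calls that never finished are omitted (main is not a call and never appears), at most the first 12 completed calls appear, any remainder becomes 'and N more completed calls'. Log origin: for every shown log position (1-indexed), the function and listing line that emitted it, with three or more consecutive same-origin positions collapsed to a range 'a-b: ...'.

Answer: the defect is in gauge_drift at line 14.
Key fact: At log position 7 the runs split — shown 'iteration 1 -> 7', but the working version logs 'iteration 1 -> 1'.
Call chain: main -> settle_round(7, 1) (called at line 43).
First divergence: position 7 — shown 'iteration 1 -> 7', intended 'iteration 1 -> 1'.
Intended log window:
  5: enter gauge_drift: 6 items against 6
  6: iteration 0 -> 0
  7: iteration 1 -> 1
  8: iteration 2 -> 1
Execution walk:
  trim_outliers([9, 6, 12, 10, 3, 12]) -> 52  [called from rank_cells, line 27]
  gauge_drift([9, 6, 12, 10, 3, 12], 6) -> 7  [called from rank_cells, line 28]
  shape_report(52, 7) -> 7  [called from rank_cells, line 30]
  rank_cells([9, 6, 12, 10, 3, 12], 6) -> 7  [called from main, line 42]
  settle_round(7, 1) -> 7  [called from main, line 43]
Log origin:
  1 — main, line 41
  2 — rank_cells, line 26
  3 — trim_outliers, line 2
  4 — trim_outliers, line 6
  5 — gauge_drift, line 10
  6-11 — gauge_drift, line 15
  12 — gauge_drift, line 16
  13 — rank_cells, line 29
  14 — shape_report, line 20
  15 — settle_round, line 33
A correct fix: line 14: replace `top` with `rate`.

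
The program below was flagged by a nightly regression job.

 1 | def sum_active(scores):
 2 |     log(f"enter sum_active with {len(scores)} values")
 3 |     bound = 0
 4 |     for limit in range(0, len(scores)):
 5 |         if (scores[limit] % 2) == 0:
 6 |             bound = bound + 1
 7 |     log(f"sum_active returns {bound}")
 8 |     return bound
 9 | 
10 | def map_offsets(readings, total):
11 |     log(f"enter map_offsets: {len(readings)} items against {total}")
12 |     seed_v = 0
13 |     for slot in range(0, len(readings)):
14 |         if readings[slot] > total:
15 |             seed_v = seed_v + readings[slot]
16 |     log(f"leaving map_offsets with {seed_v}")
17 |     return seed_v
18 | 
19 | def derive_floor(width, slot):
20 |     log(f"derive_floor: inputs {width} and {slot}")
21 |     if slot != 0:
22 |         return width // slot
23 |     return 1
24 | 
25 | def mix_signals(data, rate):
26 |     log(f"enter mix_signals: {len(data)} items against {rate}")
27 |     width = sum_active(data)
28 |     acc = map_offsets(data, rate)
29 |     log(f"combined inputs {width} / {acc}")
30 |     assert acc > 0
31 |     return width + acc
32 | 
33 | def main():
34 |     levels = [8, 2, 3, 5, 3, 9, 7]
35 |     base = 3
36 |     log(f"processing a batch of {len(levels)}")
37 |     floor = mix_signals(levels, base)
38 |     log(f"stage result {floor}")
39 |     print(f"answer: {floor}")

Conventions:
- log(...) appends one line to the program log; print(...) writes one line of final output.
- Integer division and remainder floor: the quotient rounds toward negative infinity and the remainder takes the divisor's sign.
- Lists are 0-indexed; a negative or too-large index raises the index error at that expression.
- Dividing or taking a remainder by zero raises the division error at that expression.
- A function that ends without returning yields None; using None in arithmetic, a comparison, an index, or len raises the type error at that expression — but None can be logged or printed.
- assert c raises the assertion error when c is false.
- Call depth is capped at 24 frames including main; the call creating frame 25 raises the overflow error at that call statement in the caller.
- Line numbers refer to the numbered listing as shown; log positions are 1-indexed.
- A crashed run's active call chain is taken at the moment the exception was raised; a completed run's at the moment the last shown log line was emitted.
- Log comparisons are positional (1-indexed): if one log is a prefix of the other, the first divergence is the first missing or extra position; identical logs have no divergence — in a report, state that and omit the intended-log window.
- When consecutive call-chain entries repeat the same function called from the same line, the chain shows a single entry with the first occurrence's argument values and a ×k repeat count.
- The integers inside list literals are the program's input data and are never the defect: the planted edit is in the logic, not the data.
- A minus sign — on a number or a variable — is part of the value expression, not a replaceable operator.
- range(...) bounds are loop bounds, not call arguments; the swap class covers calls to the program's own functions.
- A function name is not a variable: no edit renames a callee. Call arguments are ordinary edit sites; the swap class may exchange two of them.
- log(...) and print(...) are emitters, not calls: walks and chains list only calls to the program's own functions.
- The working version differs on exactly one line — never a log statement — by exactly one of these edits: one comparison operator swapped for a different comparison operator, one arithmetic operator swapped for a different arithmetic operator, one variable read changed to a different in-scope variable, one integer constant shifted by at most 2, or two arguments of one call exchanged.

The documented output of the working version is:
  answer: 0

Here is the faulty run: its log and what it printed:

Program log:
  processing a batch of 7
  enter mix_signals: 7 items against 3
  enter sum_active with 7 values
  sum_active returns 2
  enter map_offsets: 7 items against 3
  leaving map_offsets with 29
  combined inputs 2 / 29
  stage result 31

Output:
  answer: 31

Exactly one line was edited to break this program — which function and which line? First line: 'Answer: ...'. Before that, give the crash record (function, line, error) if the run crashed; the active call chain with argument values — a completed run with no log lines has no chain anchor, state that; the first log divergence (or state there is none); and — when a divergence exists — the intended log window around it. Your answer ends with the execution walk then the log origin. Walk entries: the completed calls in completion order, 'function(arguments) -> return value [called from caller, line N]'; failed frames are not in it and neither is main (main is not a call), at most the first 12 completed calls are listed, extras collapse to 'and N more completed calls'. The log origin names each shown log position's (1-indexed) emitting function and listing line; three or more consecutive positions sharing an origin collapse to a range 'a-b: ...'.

Answer: the defect is in mix_signals at line 31.
Key fact: The log first diverges at position 8: the faulty run prints 'stage result 31' where the working version prints 'stage result 0'.
Call chain: main.
First divergence: position 8; shown 'stage result 31' vs intended 'stage result 0'.
Intended log window:
  6: leaving map_offsets with 29
  7: combined inputs 2 / 29
  8: stage result 0
Execution walk:
  sum_active([8, 2, 3, 5, 3, 9, 7]) -> 2  [called from mix_signals, line 27]
  map_offsets([8, 2, 3, 5, 3, 9, 7], 3) -> 29  [called from mix_signals, line 28]
  mix_signals([8, 2, 3, 5, 3, 9, 7], 3) -> 31  [called from main, line 37]
Log origins:
  1 — main, line 36
  2 — mix_signals, line 26
  3 — sum_active, line 2
  4 — sum_active, line 7
  5 — map_offsets, line 11
  6 — map_offsets, line 16
  7 — mix_signals, line 29
  8 — main, line 38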